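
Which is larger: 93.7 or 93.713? 93.713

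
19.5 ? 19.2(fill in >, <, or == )>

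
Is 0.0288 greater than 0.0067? Yes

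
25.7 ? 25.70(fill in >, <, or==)==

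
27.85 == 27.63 False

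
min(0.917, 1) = 0.917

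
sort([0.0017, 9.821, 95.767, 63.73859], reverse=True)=[95.767, 63.73859, 9.821, 0.0017]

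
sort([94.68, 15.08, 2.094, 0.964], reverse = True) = [94.68, 15.08, 2.094, 0.964]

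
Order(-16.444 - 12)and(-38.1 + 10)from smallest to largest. (-16.444 - 12), (-38.1 + 10)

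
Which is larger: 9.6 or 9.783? 9.783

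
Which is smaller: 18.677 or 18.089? 18.089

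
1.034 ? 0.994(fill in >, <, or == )>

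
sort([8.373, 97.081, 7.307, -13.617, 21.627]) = [-13.617, 7.307, 8.373, 21.627, 97.081]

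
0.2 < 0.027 False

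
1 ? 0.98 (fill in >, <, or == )>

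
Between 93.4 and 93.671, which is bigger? 93.671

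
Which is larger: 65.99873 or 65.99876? 65.99876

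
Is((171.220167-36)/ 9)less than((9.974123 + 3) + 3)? Yes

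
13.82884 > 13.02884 True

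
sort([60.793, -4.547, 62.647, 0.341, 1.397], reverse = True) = [62.647, 60.793, 1.397, 0.341, -4.547]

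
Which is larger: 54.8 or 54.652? 54.8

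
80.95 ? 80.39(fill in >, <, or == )>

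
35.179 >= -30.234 True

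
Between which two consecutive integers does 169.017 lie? 169 and 170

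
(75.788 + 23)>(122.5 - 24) True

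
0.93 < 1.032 True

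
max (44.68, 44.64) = 44.68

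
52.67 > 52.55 True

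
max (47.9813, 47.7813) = 47.9813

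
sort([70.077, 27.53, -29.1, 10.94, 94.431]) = [-29.1, 10.94, 27.53, 70.077, 94.431]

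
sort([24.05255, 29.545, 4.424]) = [4.424, 24.05255, 29.545]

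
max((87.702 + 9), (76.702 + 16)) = 96.702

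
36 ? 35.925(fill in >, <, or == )>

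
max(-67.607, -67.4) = -67.4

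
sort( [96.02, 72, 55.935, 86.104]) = [55.935, 72, 86.104, 96.02]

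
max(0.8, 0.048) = 0.8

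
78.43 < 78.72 True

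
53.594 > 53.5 True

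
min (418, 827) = 418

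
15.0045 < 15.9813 True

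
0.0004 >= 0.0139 False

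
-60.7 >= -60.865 True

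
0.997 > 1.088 False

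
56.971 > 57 False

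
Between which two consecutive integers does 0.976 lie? 0 and 1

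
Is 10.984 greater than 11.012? No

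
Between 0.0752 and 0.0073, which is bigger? 0.0752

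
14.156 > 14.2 False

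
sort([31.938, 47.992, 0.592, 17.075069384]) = [0.592, 17.075069384, 31.938, 47.992]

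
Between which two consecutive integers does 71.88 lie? 71 and 72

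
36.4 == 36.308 False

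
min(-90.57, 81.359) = -90.57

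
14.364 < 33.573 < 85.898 True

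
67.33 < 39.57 False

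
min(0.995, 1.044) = 0.995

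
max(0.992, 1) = 1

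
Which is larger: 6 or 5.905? 6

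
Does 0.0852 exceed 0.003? Yes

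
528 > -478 True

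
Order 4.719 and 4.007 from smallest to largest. 4.007, 4.719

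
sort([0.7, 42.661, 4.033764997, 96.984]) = [0.7, 4.033764997, 42.661, 96.984]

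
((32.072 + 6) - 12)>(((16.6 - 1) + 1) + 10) False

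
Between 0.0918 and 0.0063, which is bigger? 0.0918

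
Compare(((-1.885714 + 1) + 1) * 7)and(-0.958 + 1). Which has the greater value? (((-1.885714 + 1) + 1) * 7)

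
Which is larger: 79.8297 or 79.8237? 79.8297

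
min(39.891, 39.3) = 39.3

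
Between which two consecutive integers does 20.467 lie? 20 and 21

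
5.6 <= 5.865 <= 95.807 True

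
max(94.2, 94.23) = 94.23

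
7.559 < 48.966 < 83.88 True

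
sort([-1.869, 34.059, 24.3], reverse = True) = [34.059, 24.3, -1.869]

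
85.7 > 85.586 True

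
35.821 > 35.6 True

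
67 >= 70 False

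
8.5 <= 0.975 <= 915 False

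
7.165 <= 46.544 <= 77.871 True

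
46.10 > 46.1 False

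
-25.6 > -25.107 False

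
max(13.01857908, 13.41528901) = 13.41528901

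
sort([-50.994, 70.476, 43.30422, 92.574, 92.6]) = [-50.994, 43.30422, 70.476, 92.574, 92.6]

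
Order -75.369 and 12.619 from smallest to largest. -75.369, 12.619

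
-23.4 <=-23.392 True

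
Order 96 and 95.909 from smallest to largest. 95.909, 96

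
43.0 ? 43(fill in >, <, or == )==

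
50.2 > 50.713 False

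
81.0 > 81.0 False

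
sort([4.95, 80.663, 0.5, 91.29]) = [0.5, 4.95, 80.663, 91.29]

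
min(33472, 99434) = 33472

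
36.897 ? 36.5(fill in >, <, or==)>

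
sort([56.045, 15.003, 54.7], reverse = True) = [56.045, 54.7, 15.003]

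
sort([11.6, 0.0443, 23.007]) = [0.0443, 11.6, 23.007]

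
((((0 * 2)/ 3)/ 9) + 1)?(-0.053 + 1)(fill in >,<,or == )>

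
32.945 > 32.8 True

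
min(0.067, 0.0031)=0.0031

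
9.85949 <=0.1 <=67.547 False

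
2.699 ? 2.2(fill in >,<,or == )>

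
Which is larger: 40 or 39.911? 40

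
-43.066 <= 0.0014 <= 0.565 True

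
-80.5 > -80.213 False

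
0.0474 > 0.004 True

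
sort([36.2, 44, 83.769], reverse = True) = [83.769, 44, 36.2]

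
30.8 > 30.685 True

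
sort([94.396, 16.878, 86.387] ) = [16.878, 86.387, 94.396]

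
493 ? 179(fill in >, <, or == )>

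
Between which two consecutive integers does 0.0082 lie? 0 and 1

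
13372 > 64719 False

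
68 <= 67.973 False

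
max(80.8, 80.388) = 80.8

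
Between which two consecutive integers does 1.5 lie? 1 and 2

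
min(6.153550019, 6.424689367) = 6.153550019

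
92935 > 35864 True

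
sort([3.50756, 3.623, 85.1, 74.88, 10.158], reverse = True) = [85.1, 74.88, 10.158, 3.623, 3.50756]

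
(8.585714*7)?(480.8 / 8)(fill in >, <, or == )<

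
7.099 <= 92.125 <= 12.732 False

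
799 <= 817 True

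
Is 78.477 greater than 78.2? Yes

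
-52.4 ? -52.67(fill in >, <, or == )>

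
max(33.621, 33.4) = 33.621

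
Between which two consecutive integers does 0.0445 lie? 0 and 1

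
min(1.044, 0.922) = 0.922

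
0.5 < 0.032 False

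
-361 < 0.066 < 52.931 True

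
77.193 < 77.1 False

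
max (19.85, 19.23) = 19.85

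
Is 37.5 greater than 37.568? No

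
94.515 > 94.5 True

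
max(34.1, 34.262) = 34.262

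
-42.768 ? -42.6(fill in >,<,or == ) <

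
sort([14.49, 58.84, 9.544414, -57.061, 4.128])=[-57.061, 4.128, 9.544414, 14.49, 58.84]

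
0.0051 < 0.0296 True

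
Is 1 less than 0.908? No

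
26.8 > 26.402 True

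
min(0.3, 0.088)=0.088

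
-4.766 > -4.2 False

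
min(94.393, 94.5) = 94.393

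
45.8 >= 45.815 False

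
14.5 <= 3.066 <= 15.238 False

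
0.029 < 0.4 True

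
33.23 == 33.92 False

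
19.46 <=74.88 True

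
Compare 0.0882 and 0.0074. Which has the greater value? 0.0882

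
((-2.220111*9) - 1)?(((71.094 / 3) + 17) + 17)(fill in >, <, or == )<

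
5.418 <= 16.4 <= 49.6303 True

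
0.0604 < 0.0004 False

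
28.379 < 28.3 False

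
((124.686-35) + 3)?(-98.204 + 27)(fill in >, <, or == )>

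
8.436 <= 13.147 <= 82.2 True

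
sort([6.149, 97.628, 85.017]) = [6.149, 85.017, 97.628]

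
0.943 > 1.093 False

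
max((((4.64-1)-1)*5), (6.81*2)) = 13.62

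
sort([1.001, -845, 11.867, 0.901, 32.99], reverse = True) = [32.99, 11.867, 1.001, 0.901, -845]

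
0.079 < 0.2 True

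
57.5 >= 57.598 False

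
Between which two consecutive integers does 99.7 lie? 99 and 100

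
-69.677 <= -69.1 True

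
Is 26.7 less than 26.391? No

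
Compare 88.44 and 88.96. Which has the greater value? 88.96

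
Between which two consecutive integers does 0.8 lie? 0 and 1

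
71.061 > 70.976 True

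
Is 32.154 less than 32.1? No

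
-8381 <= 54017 True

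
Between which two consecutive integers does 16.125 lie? 16 and 17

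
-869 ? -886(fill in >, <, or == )>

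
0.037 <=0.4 True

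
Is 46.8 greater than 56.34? No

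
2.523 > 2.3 True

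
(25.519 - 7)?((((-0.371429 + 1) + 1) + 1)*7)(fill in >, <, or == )>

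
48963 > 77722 False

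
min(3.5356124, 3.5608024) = 3.5356124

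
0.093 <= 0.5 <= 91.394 True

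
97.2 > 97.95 False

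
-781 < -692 True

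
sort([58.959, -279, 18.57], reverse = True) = [58.959, 18.57, -279]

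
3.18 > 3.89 False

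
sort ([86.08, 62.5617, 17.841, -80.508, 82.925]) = [-80.508, 17.841, 62.5617, 82.925, 86.08]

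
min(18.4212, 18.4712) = 18.4212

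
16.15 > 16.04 True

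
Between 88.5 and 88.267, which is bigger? 88.5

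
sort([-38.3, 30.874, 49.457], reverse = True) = [49.457, 30.874, -38.3]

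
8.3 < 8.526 True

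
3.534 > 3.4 True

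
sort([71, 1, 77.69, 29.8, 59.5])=[1, 29.8, 59.5, 71, 77.69]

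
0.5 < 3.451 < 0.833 False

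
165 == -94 False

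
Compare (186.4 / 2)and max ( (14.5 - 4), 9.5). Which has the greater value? (186.4 / 2)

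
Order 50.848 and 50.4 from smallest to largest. 50.4, 50.848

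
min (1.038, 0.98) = 0.98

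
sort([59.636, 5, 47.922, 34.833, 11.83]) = [5, 11.83, 34.833, 47.922, 59.636]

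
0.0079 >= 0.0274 False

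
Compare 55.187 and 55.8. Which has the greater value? 55.8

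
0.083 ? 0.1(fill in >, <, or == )<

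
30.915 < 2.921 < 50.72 False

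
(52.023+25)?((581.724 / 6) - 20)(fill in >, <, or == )>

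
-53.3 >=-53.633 True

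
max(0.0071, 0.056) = 0.056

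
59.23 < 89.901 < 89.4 False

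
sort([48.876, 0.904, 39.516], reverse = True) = [48.876, 39.516, 0.904]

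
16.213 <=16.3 True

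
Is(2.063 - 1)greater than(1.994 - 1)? Yes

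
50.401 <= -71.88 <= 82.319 False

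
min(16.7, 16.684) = 16.684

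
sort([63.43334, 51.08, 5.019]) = [5.019, 51.08, 63.43334]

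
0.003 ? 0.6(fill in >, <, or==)<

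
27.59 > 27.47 True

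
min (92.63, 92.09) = 92.09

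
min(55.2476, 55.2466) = 55.2466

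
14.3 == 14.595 False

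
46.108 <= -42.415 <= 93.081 False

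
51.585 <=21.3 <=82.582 False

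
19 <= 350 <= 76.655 False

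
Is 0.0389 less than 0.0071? No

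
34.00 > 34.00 False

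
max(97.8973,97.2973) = 97.8973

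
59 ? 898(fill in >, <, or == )<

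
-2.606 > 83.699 False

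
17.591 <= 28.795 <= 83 True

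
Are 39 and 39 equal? Yes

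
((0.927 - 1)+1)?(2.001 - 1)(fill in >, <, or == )<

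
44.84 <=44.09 False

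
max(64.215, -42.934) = 64.215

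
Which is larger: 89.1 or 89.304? 89.304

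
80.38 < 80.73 True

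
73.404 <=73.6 True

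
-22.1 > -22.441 True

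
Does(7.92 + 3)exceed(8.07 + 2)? Yes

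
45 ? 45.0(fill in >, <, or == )==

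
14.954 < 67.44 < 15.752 False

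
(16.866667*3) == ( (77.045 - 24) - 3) False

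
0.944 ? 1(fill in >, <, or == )<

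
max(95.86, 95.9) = 95.9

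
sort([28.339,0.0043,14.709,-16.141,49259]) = [-16.141,0.0043,14.709,28.339,49259]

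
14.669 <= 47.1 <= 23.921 False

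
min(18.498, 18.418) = 18.418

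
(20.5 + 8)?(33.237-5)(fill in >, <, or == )>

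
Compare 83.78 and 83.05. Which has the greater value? 83.78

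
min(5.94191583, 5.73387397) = 5.73387397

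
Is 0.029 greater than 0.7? No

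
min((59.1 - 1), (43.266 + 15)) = 58.1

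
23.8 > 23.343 True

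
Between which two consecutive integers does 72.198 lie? 72 and 73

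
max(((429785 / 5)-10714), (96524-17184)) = 79340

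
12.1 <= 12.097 False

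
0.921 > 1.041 False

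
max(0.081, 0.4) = 0.4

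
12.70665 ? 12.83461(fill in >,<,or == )<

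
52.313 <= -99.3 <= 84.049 False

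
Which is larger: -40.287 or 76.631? 76.631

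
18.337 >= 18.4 False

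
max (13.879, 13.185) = 13.879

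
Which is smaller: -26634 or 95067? -26634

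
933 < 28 False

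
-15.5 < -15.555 False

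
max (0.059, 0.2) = 0.2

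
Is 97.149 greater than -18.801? Yes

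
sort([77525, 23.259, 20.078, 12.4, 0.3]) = [0.3, 12.4, 20.078, 23.259, 77525]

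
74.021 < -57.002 False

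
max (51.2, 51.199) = 51.2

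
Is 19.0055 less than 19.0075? Yes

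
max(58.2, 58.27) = 58.27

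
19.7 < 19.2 False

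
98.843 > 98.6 True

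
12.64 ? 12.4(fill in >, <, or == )>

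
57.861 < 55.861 False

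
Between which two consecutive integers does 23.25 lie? 23 and 24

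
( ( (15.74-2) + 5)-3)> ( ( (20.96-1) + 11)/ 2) True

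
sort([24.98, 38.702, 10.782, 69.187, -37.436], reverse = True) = [69.187, 38.702, 24.98, 10.782, -37.436]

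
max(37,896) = 896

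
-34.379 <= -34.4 False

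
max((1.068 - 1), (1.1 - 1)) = 0.1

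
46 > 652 False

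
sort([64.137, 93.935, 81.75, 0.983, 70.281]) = [0.983, 64.137, 70.281, 81.75, 93.935]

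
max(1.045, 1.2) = 1.2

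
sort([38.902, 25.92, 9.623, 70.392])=[9.623, 25.92, 38.902, 70.392]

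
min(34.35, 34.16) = 34.16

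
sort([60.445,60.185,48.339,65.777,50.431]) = [48.339,50.431,60.185,60.445,65.777]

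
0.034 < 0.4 True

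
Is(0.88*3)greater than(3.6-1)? Yes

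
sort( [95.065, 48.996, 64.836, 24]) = [24, 48.996, 64.836, 95.065]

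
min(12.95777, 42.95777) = 12.95777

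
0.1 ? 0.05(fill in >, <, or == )>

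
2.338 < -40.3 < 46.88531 False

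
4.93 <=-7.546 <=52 False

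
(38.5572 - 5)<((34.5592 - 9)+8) True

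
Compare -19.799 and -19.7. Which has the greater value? -19.7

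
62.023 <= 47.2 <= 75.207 False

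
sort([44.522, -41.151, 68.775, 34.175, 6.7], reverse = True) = [68.775, 44.522, 34.175, 6.7, -41.151]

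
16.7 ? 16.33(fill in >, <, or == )>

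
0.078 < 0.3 True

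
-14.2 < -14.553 False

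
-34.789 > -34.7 False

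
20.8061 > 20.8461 False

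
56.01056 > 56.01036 True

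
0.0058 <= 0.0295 True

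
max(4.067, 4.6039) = 4.6039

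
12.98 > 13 False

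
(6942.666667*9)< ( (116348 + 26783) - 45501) True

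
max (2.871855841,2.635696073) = 2.871855841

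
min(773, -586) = -586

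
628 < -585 False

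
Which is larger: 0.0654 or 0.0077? 0.0654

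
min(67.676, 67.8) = 67.676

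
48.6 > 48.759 False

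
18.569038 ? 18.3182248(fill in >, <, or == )>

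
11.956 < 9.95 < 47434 False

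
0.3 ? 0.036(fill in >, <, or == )>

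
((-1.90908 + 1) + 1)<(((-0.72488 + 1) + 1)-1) True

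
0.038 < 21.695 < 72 True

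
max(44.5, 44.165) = 44.5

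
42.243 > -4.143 True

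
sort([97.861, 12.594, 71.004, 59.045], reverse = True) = [97.861, 71.004, 59.045, 12.594]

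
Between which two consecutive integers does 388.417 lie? 388 and 389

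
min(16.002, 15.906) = 15.906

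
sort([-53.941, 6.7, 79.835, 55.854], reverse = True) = [79.835, 55.854, 6.7, -53.941]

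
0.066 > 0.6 False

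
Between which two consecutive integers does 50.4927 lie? 50 and 51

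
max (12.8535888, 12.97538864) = 12.97538864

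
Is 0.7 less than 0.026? No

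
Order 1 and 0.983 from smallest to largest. 0.983,1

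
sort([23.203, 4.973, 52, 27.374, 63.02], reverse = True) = [63.02, 52, 27.374, 23.203, 4.973]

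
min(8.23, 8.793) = 8.23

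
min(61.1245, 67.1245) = 61.1245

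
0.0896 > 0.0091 True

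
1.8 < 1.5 False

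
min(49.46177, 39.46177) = 39.46177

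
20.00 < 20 False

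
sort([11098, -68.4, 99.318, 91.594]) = [-68.4, 91.594, 99.318, 11098]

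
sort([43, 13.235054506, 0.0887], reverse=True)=[43, 13.235054506, 0.0887]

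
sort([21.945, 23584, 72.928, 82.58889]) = [21.945, 72.928, 82.58889, 23584]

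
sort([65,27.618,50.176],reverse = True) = [65,50.176,27.618]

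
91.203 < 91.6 True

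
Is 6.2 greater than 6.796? No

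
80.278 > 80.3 False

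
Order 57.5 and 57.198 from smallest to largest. 57.198, 57.5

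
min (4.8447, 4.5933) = 4.5933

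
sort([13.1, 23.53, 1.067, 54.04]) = [1.067, 13.1, 23.53, 54.04]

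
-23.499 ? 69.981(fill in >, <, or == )<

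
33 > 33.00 False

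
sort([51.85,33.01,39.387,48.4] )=[33.01,39.387,48.4,51.85]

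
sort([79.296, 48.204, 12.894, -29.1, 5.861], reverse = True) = [79.296, 48.204, 12.894, 5.861, -29.1]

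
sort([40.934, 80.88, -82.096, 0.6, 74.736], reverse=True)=[80.88, 74.736, 40.934, 0.6, -82.096]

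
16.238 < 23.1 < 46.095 True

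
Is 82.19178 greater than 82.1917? Yes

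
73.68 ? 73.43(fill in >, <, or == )>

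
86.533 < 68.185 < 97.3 False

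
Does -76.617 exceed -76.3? No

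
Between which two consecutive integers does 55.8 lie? 55 and 56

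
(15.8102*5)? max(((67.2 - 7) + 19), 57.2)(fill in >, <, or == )<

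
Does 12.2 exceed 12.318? No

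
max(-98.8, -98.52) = -98.52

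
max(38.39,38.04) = 38.39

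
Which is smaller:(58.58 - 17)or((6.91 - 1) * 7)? ((6.91 - 1) * 7)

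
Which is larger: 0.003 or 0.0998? 0.0998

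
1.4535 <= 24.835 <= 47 True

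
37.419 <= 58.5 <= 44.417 False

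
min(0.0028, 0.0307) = 0.0028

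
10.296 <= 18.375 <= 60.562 True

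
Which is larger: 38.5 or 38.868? 38.868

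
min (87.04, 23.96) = 23.96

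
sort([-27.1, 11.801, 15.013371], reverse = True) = [15.013371, 11.801, -27.1]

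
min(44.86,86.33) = 44.86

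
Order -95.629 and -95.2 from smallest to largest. -95.629, -95.2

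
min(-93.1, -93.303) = -93.303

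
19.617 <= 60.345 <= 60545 True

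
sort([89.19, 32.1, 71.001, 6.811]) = [6.811, 32.1, 71.001, 89.19]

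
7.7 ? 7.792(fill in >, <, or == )<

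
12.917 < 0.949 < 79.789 False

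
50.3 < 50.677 True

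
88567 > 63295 True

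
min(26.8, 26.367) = 26.367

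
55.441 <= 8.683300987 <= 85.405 False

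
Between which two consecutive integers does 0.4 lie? 0 and 1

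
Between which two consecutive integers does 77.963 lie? 77 and 78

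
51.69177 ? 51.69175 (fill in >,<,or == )>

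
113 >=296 False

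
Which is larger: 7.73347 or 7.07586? 7.73347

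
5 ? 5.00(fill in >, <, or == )==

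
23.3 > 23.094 True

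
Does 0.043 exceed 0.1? No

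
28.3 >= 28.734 False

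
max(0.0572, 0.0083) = 0.0572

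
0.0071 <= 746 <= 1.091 False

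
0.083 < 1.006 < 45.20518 True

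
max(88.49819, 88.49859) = 88.49859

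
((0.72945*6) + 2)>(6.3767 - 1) True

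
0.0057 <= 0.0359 True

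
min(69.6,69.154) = 69.154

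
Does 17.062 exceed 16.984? Yes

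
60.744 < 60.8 True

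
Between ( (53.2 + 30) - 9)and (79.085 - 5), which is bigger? ( (53.2 + 30) - 9)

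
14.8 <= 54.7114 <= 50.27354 False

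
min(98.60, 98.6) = 98.60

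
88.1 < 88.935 True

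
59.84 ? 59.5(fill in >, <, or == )>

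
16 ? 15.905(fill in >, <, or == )>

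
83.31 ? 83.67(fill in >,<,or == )<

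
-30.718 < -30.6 True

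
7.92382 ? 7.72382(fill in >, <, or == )>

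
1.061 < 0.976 False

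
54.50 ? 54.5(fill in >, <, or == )==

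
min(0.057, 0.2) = 0.057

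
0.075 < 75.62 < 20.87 False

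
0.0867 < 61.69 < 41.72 False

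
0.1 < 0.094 False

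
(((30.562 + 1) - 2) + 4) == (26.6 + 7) False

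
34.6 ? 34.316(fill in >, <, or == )>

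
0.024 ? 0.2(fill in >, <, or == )<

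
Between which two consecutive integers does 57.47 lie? 57 and 58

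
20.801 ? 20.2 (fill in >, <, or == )>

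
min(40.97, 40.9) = 40.9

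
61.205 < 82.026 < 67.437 False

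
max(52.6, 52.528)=52.6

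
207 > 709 False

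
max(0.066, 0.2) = 0.2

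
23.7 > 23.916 False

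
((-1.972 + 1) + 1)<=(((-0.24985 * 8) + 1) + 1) False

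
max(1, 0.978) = 1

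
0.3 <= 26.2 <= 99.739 True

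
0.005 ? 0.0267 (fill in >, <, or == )<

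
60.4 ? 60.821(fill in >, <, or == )<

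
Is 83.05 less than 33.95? No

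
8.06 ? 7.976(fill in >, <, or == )>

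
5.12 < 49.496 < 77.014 True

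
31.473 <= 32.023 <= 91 True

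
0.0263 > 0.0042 True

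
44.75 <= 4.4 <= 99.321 False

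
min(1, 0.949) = 0.949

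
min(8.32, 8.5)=8.32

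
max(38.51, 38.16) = 38.51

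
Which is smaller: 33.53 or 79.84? 33.53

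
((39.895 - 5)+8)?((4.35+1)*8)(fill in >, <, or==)>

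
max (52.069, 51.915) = 52.069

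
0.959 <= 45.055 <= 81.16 True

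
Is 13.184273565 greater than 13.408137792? No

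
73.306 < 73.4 True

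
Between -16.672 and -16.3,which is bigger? -16.3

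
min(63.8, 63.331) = 63.331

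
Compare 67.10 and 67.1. They are equal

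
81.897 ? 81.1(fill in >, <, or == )>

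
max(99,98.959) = 99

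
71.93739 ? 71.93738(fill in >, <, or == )>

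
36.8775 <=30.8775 False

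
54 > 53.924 True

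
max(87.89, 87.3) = 87.89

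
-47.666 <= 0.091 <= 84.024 True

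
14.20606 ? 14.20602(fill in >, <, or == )>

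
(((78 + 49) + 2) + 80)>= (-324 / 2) True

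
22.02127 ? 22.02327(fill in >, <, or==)<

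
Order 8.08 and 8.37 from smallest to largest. 8.08, 8.37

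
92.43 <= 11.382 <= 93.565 False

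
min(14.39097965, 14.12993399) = 14.12993399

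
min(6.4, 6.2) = 6.2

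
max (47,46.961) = 47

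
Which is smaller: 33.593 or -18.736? -18.736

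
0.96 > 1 False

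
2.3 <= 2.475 True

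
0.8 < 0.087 False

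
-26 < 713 True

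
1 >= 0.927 True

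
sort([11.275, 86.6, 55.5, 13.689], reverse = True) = [86.6, 55.5, 13.689, 11.275]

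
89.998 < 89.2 False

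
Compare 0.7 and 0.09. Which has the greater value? 0.7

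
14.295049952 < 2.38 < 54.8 False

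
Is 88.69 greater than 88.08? Yes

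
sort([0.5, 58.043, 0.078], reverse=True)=[58.043, 0.5, 0.078]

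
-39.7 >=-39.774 True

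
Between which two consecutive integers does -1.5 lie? -2 and -1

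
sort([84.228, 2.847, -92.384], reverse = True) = [84.228, 2.847, -92.384]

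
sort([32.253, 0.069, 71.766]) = [0.069, 32.253, 71.766]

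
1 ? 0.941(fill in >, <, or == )>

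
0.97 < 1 True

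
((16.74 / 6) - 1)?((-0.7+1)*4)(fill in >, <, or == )>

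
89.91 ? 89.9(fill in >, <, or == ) >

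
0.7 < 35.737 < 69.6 True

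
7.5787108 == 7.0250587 False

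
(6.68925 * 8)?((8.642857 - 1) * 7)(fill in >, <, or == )>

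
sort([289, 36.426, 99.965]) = [36.426, 99.965, 289]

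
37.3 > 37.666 False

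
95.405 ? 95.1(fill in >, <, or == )>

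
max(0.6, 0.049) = 0.6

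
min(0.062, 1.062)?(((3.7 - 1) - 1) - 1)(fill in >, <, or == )<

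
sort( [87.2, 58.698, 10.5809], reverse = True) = [87.2, 58.698, 10.5809]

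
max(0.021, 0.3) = 0.3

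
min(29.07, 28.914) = 28.914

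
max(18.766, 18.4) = 18.766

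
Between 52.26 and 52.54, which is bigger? 52.54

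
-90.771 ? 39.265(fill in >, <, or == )<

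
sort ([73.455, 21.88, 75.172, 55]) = [21.88, 55, 73.455, 75.172]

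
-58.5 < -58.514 False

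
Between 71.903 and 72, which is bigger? 72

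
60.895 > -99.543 True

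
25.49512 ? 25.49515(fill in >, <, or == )<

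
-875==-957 False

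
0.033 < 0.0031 False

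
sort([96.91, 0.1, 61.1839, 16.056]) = [0.1, 16.056, 61.1839, 96.91]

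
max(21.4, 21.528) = 21.528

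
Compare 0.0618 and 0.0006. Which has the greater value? 0.0618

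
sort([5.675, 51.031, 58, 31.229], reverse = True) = [58, 51.031, 31.229, 5.675]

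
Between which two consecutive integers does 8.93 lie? 8 and 9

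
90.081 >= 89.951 True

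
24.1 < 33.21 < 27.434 False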